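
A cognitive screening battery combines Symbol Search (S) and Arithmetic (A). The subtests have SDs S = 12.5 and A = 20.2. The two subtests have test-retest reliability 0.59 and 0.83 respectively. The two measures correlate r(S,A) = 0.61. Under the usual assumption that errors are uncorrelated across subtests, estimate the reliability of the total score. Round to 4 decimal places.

Var(S+A) = 12.5² + 20.2² + 2·[12.5·20.2·0.61] = 564.29 + 308.05 = 872.34.
With uncorrelated errors the cross-covariances are all true-score covariance, so they carry over unchanged; only the diagonal terms shrink to ρᵢσᵢ².
True-score variance = [12.5²·0.59 + 20.2²·0.83] + 308.05 = 430.861 + 308.05 = 738.911.
Reliability = 738.911 / 872.34 = 0.8470.

0.8470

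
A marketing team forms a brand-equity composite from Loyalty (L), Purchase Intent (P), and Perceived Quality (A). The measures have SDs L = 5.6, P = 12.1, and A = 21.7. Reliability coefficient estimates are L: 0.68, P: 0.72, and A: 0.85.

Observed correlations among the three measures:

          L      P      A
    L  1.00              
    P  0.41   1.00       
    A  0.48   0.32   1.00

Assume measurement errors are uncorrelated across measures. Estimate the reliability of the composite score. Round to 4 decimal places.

Var(L+P+A) = 5.6² + 12.1² + 21.7² + 2·[5.6·12.1·0.41 + 5.6·21.7·0.48 + 12.1·21.7·0.32] = 648.66 + 340.267 = 988.927.
With uncorrelated errors the cross-covariances are all true-score covariance, so they carry over unchanged; only the diagonal terms shrink to ρᵢσᵢ².
True-score variance = [5.6²·0.68 + 12.1²·0.72 + 21.7²·0.85] + 340.267 = 526.996 + 340.267 = 867.264.
Reliability = 867.264 / 988.927 = 0.8770.

0.8770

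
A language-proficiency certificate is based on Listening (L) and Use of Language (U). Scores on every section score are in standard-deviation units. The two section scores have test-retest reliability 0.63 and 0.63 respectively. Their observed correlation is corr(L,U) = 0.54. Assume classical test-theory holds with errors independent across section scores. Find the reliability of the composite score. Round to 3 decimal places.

0.760

Var(L+U) = 2 + 2·[0.54] = 2 + 1.08 = 3.08.
Under uncorrelated errors the observed covariances equal the true-score covariances, so only the own-variance terms attenuate.
True-score variance = [0.63 + 0.63] + 1.08 = 1.26 + 1.08 = 2.34.
Reliability = 2.34 / 3.08 = 0.760.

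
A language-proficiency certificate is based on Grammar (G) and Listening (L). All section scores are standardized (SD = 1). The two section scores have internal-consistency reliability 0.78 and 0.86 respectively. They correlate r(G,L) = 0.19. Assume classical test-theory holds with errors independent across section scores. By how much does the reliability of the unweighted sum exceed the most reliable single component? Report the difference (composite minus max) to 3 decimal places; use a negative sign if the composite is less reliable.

Var(sum) = 2 + 0.38 = 2.38; true-score variance = 1.64 + 0.38 = 2.02; composite reliability = 0.8487.
Max component reliability = 0.8600.
Difference = 0.8487 − 0.8600 = -0.011.

-0.011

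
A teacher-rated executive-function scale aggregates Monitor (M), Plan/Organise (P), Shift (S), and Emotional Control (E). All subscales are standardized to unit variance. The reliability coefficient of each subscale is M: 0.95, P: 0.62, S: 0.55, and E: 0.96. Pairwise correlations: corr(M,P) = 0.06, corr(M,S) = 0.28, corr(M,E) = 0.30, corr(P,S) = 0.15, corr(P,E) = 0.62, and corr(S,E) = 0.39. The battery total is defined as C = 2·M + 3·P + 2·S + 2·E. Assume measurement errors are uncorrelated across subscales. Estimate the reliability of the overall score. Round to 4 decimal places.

0.8559

Var(C) = 2² + 3² + 2² + 2² + 2·[6·0.06 + 4·0.28 + 4·0.30 + 6·0.15 + 6·0.62 + 4·0.39] = 21 + 17.72 = 38.72.
Because errors are independent across components, Cov(Tᵢ,Tⱼ) = Cov(Xᵢ,Xⱼ); the off-diagonal part of the true-score variance is the same as above.
True-score variance = [2²·0.95 + 3²·0.62 + 2²·0.55 + 2²·0.96] + 17.72 = 15.42 + 17.72 = 33.14.
Reliability = 33.14 / 38.72 = 0.8559.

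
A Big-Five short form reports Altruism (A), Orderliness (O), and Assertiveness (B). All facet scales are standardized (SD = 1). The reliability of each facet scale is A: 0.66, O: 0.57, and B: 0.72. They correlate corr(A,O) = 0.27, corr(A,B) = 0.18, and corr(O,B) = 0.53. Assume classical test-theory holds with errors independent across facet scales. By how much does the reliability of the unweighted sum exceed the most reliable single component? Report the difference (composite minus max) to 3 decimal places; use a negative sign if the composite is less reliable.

Var(sum) = 3 + 1.96 = 4.96; true-score variance = 1.95 + 1.96 = 3.91; composite reliability = 0.7883.
Max component reliability = 0.7200.
Difference = 0.7883 − 0.7200 = 0.068.

0.068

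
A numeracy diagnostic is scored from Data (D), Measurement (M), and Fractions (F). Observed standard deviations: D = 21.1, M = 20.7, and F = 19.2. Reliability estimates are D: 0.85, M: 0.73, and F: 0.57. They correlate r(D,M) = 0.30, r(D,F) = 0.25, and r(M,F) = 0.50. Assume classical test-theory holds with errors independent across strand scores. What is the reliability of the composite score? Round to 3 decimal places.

0.838

Var(D+M+F) = 21.1² + 20.7² + 19.2² + 2·[21.1·20.7·0.30 + 21.1·19.2·0.25 + 20.7·19.2·0.50] = 1242.34 + 862.062 = 2104.4.
With uncorrelated errors the cross-covariances are all true-score covariance, so they carry over unchanged; only the diagonal terms shrink to ρᵢσᵢ².
True-score variance = [21.1²·0.85 + 20.7²·0.73 + 19.2²·0.57] + 862.062 = 901.351 + 862.062 = 1763.41.
Reliability = 1763.41 / 2104.4 = 0.838.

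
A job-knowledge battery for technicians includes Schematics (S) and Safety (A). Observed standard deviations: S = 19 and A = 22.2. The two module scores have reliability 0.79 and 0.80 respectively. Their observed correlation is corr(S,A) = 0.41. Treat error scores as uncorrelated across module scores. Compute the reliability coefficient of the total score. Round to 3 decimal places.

Var(S+A) = 19² + 22.2² + 2·[19·22.2·0.41] = 853.84 + 345.876 = 1199.72.
Because errors are independent across components, Cov(Tᵢ,Tⱼ) = Cov(Xᵢ,Xⱼ); the off-diagonal part of the true-score variance is the same as above.
True-score variance = [19²·0.79 + 22.2²·0.80] + 345.876 = 679.462 + 345.876 = 1025.34.
Reliability = 1025.34 / 1199.72 = 0.855.

0.855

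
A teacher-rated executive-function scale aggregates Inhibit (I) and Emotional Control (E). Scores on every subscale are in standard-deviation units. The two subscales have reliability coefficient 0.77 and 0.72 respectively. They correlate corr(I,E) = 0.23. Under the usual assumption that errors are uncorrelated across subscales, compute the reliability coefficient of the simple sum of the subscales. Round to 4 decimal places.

0.7927

Var(I+E) = 2 + 2·[0.23] = 2 + 0.46 = 2.46.
Under uncorrelated errors the observed covariances equal the true-score covariances, so only the own-variance terms attenuate.
True-score variance = [0.77 + 0.72] + 0.46 = 1.49 + 0.46 = 1.95.
Reliability = 1.95 / 2.46 = 0.7927.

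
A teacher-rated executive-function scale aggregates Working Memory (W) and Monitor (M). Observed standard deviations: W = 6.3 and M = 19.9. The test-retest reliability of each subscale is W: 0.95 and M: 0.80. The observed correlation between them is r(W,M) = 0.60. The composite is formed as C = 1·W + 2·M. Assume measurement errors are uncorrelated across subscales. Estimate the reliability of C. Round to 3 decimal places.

Var(C) = 6.3² + 2²·19.9² + 2·[2·6.3·19.9·0.60] = 1623.73 + 300.888 = 1924.62.
Under uncorrelated errors the observed covariances equal the true-score covariances, so only the own-variance terms attenuate.
True-score variance = [6.3²·0.95 + 2²·19.9²·0.80] + 300.888 = 1304.94 + 300.888 = 1605.83.
Reliability = 1605.83 / 1924.62 = 0.834.

0.834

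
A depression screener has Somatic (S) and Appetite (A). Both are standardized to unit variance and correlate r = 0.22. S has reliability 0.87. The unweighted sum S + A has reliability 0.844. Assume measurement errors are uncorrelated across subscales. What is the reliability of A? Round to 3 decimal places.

0.749

Var(S+A) = 2 + 2·0.22 = 2.440.
True-score variance = ρ_S + ρ_A + 2·0.22, so 0.844 = (0.87 + ρ_A + 0.44) / 2.440.
ρ_A = 0.844·2.440 − 0.87 − 0.44 = 0.749.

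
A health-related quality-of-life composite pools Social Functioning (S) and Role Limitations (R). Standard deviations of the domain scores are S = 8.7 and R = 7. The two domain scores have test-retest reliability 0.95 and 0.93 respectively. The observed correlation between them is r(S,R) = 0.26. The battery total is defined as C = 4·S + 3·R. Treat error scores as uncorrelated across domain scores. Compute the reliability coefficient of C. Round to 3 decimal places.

Var(C) = 4²·8.7² + 3²·7² + 2·[12·8.7·7·0.26] = 1652.04 + 380.016 = 2032.06.
With uncorrelated errors the cross-covariances are all true-score covariance, so they carry over unchanged; only the diagonal terms shrink to ρᵢσᵢ².
True-score variance = [4²·8.7²·0.95 + 3²·7²·0.93] + 380.016 = 1560.62 + 380.016 = 1940.63.
Reliability = 1940.63 / 2032.06 = 0.955.

0.955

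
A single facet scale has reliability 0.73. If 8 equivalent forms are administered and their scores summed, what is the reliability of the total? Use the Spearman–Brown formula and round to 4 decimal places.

0.9558

ρ_k = kρ / (1 + (k−1)ρ) = 8·0.73 / (1 + 7·0.73) = 5.840 / 6.110 = 0.9558.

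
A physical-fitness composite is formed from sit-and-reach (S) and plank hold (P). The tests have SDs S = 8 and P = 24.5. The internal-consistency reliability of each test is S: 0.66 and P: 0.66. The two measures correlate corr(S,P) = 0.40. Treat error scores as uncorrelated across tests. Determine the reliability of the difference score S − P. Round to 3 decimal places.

Var(S−P) = 8² + 24.5² − 2·8·24.5·0.40 = 664.25 − 156.8 = 507.45.
Under uncorrelated errors the observed covariances equal the true-score covariances, so only the own-variance terms attenuate.
True-score variance = [8²·0.66 + 24.5²·0.66] − 156.8 = 438.405 − 156.8 = 281.605.
Reliability = 281.605 / 507.45 = 0.555.

0.555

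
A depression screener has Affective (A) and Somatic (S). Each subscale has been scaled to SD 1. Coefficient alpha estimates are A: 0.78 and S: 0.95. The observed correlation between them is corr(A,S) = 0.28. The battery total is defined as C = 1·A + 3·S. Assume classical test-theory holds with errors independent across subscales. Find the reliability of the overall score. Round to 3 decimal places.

0.943

Var(C) = 1 + 3² + 2·[3·0.28] = 10 + 1.68 = 11.68.
Because errors are independent across components, Cov(Tᵢ,Tⱼ) = Cov(Xᵢ,Xⱼ); the off-diagonal part of the true-score variance is the same as above.
True-score variance = [0.78 + 3²·0.95] + 1.68 = 9.33 + 1.68 = 11.01.
Reliability = 11.01 / 11.68 = 0.943.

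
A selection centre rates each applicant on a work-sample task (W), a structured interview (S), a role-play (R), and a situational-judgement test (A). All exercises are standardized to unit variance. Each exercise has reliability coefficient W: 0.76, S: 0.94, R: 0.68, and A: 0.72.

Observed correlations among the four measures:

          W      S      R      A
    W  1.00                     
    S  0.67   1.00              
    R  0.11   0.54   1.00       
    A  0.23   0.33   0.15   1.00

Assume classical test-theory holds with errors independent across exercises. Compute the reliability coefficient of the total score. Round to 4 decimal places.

0.8883

Var(W+S+R+A) = 4 + 2·[0.67 + 0.11 + 0.23 + 0.54 + 0.33 + 0.15] = 4 + 4.06 = 8.06.
Because errors are independent across components, Cov(Tᵢ,Tⱼ) = Cov(Xᵢ,Xⱼ); the off-diagonal part of the true-score variance is the same as above.
True-score variance = [0.76 + 0.94 + 0.68 + 0.72] + 4.06 = 3.1 + 4.06 = 7.16.
Reliability = 7.16 / 8.06 = 0.8883.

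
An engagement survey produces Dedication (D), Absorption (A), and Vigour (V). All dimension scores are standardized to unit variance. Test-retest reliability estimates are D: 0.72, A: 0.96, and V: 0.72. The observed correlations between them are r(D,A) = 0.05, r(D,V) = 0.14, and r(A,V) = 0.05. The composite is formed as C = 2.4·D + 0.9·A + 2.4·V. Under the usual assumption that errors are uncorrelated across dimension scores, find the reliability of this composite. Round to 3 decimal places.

Var(C) = 2.4² + 0.9² + 2.4² + 2·[2.16·0.05 + 5.76·0.14 + 2.16·0.05] = 12.33 + 2.0448 = 14.3748.
With uncorrelated errors the cross-covariances are all true-score covariance, so they carry over unchanged; only the diagonal terms shrink to ρᵢσᵢ².
True-score variance = [2.4²·0.72 + 0.9²·0.96 + 2.4²·0.72] + 2.0448 = 9.072 + 2.0448 = 11.1168.
Reliability = 11.1168 / 14.3748 = 0.773.

0.773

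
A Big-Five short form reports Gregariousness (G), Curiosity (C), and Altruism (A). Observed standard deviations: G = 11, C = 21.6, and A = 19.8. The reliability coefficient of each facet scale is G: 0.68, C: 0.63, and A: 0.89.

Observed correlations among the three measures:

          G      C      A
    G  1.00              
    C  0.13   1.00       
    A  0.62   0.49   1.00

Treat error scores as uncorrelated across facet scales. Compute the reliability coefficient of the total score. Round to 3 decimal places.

0.853

Var(G+C+A) = 11² + 21.6² + 19.8² + 2·[11·21.6·0.13 + 11·19.8·0.62 + 21.6·19.8·0.49] = 979.6 + 750.974 = 1730.57.
Because errors are independent across components, Cov(Tᵢ,Tⱼ) = Cov(Xᵢ,Xⱼ); the off-diagonal part of the true-score variance is the same as above.
True-score variance = [11²·0.68 + 21.6²·0.63 + 19.8²·0.89] + 750.974 = 725.128 + 750.974 = 1476.1.
Reliability = 1476.1 / 1730.57 = 0.853.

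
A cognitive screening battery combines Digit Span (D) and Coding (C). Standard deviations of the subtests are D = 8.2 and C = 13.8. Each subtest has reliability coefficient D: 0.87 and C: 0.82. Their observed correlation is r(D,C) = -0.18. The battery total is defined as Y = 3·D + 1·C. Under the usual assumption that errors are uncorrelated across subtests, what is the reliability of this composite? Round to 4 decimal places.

0.8323

Var(Y) = 3²·8.2² + 13.8² + 2·[3·8.2·13.8·(-0.18)] = 795.6 − 122.213 = 673.387.
Under uncorrelated errors the observed covariances equal the true-score covariances, so only the own-variance terms attenuate.
True-score variance = [3²·8.2²·0.87 + 13.8²·0.82] − 122.213 = 682.65 − 122.213 = 560.437.
Reliability = 560.437 / 673.387 = 0.8323.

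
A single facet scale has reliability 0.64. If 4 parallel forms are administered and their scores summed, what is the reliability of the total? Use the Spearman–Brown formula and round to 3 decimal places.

ρ_k = kρ / (1 + (k−1)ρ) = 4·0.64 / (1 + 3·0.64) = 2.560 / 2.920 = 0.877.

0.877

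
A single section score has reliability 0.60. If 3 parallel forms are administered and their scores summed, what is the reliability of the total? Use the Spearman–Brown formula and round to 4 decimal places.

ρ_k = kρ / (1 + (k−1)ρ) = 3·0.60 / (1 + 2·0.60) = 1.800 / 2.200 = 0.8182.

0.8182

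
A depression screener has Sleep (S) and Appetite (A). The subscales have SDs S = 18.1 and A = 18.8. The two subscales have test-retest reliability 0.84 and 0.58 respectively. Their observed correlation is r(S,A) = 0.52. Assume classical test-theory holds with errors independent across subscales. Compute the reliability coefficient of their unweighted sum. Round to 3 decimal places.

Var(S+A) = 18.1² + 18.8² + 2·[18.1·18.8·0.52] = 681.05 + 353.891 = 1034.94.
Because errors are independent across components, Cov(Tᵢ,Tⱼ) = Cov(Xᵢ,Xⱼ); the off-diagonal part of the true-score variance is the same as above.
True-score variance = [18.1²·0.84 + 18.8²·0.58] + 353.891 = 480.188 + 353.891 = 834.079.
Reliability = 834.079 / 1034.94 = 0.806.

0.806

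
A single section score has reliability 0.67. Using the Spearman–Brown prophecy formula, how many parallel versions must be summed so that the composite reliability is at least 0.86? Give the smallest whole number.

4

k ≥ ρ*(1−ρ₁)/(ρ₁(1−ρ*)) = 0.86·0.33 / (0.67·0.14) = 3.026.
Smallest integer k = 4.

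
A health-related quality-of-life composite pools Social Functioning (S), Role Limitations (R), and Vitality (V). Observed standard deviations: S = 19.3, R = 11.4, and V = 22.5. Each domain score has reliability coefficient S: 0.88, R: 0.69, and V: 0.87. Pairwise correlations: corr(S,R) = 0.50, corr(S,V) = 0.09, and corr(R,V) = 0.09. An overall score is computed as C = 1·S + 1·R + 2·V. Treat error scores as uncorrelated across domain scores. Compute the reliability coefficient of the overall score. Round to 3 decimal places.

0.884

Var(C) = 19.3² + 11.4² + 2²·22.5² + 2·[19.3·11.4·0.50 + 2·19.3·22.5·0.09 + 2·11.4·22.5·0.09] = 2527.45 + 468.69 = 2996.14.
Under uncorrelated errors the observed covariances equal the true-score covariances, so only the own-variance terms attenuate.
True-score variance = [19.3²·0.88 + 11.4²·0.69 + 2²·22.5²·0.87] + 468.69 = 2179.21 + 468.69 = 2647.9.
Reliability = 2647.9 / 2996.14 = 0.884.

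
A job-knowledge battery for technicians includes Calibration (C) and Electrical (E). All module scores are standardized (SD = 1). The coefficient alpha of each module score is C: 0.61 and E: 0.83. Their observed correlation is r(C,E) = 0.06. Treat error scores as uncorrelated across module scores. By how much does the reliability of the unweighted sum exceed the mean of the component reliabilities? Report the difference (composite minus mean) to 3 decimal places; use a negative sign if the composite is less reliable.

0.016

Var(sum) = 2 + 0.12 = 2.12; true-score variance = 1.44 + 0.12 = 1.56; composite reliability = 0.7358.
Mean component reliability = 0.7200.
Difference = 0.7358 − 0.7200 = 0.016.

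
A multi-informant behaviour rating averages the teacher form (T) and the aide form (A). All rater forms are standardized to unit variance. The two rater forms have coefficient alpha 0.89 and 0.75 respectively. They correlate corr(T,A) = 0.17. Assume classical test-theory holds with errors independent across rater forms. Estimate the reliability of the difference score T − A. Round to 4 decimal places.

0.7831

Var(T−A) = 1 + 1 − 2·0.17 = 2 − 0.34 = 1.66.
Because errors are independent across components, Cov(Tᵢ,Tⱼ) = Cov(Xᵢ,Xⱼ); the off-diagonal part of the true-score variance is the same as above.
True-score variance = [0.89 + 0.75] − 0.34 = 1.64 − 0.34 = 1.3.
Reliability = 1.3 / 1.66 = 0.7831.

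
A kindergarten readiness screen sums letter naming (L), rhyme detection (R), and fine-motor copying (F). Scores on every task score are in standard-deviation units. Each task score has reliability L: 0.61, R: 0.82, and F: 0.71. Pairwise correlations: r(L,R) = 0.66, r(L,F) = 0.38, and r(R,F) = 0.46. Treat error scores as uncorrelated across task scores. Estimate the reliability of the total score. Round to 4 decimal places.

0.8567

Var(L+R+F) = 3 + 2·[0.66 + 0.38 + 0.46] = 3 + 3 = 6.
With uncorrelated errors the cross-covariances are all true-score covariance, so they carry over unchanged; only the diagonal terms shrink to ρᵢσᵢ².
True-score variance = [0.61 + 0.82 + 0.71] + 3 = 2.14 + 3 = 5.14.
Reliability = 5.14 / 6 = 0.8567.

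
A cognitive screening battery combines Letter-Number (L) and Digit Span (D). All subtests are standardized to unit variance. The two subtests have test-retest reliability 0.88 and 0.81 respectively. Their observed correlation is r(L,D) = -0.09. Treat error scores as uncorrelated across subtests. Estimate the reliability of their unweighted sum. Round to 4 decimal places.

Var(L+D) = 2 + 2·[(-0.09)] = 2 − 0.18 = 1.82.
With uncorrelated errors the cross-covariances are all true-score covariance, so they carry over unchanged; only the diagonal terms shrink to ρᵢσᵢ².
True-score variance = [0.88 + 0.81] − 0.18 = 1.69 − 0.18 = 1.51.
Reliability = 1.51 / 1.82 = 0.8297.

0.8297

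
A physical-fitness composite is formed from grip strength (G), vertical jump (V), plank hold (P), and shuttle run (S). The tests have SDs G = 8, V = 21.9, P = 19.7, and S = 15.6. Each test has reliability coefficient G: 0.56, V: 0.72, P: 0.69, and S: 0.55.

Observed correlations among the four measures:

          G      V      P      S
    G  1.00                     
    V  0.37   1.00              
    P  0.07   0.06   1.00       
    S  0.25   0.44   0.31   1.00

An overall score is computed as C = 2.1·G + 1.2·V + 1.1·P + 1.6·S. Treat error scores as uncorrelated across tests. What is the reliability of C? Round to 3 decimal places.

0.795

Var(C) = 2.1²·8² + 1.2²·21.9² + 1.1²·19.7² + 1.6²·15.6² + 2·[2.52·8·21.9·0.37 + 2.31·8·19.7·0.07 + 3.36·8·15.6·0.25 + 1.32·21.9·19.7·0.06 + 1.92·21.9·15.6·0.44 + 1.76·19.7·15.6·0.31] = 2065.47 + 1568.27 = 3633.73.
Because errors are independent across components, Cov(Tᵢ,Tⱼ) = Cov(Xᵢ,Xⱼ); the off-diagonal part of the true-score variance is the same as above.
True-score variance = [2.1²·8²·0.56 + 1.2²·21.9²·0.72 + 1.1²·19.7²·0.69 + 1.6²·15.6²·0.55] + 1568.27 = 1321.98 + 1568.27 = 2890.25.
Reliability = 2890.25 / 3633.73 = 0.795.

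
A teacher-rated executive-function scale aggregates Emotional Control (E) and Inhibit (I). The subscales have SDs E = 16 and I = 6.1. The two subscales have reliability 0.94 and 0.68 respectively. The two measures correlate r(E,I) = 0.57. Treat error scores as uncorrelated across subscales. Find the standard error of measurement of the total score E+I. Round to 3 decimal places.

Var(total) = 293.21 + 111.264 = 404.474.
True-score variance = 265.943 + 111.264 = 377.207, so reliability = 0.9326.
Error variance = 404.474 − 377.207 = 27.2672; SEM = √27.2672 = 5.222.

5.222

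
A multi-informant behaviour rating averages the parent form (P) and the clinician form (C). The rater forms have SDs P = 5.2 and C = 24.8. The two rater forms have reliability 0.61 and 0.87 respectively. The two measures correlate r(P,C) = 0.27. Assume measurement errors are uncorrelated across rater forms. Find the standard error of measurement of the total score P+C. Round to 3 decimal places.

9.513

Var(total) = 642.08 + 69.6384 = 711.718.
True-score variance = 551.579 + 69.6384 = 621.218, so reliability = 0.8728.
Error variance = 711.718 − 621.218 = 90.5008; SEM = √90.5008 = 9.513.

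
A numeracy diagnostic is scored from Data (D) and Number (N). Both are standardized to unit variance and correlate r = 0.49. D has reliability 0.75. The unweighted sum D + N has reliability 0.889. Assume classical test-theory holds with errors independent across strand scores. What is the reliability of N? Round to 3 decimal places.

Var(D+N) = 2 + 2·0.49 = 2.980.
True-score variance = ρ_D + ρ_N + 2·0.49, so 0.889 = (0.75 + ρ_N + 0.98) / 2.980.
ρ_N = 0.889·2.980 − 0.75 − 0.98 = 0.919.

0.919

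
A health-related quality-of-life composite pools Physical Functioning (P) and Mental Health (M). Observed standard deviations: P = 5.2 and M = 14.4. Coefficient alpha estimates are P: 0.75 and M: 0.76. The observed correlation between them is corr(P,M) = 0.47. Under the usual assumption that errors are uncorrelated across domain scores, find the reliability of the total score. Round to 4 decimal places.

Var(P+M) = 5.2² + 14.4² + 2·[5.2·14.4·0.47] = 234.4 + 70.3872 = 304.787.
With uncorrelated errors the cross-covariances are all true-score covariance, so they carry over unchanged; only the diagonal terms shrink to ρᵢσᵢ².
True-score variance = [5.2²·0.75 + 14.4²·0.76] + 70.3872 = 177.874 + 70.3872 = 248.261.
Reliability = 248.261 / 304.787 = 0.8145.

0.8145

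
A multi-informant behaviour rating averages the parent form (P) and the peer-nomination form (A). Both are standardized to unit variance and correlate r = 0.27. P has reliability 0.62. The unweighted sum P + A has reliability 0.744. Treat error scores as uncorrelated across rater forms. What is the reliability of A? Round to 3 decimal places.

Var(P+A) = 2 + 2·0.27 = 2.540.
True-score variance = ρ_P + ρ_A + 2·0.27, so 0.744 = (0.62 + ρ_A + 0.54) / 2.540.
ρ_A = 0.744·2.540 − 0.62 − 0.54 = 0.730.

0.730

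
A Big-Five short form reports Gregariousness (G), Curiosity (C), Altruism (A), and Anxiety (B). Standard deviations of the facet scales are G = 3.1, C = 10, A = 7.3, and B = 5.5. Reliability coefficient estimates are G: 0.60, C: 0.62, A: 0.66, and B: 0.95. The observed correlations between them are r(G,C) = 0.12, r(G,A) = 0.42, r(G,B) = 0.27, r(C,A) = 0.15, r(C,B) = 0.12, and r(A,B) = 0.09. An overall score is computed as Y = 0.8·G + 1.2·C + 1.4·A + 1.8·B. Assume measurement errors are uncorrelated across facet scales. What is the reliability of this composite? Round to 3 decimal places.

Var(Y) = 0.8²·3.1² + 1.2²·10² + 1.4²·7.3² + 1.8²·5.5² + 2·[0.96·3.1·10·0.12 + 1.12·3.1·7.3·0.42 + 1.44·3.1·5.5·0.27 + 1.68·10·7.3·0.15 + 2.16·10·5.5·0.12 + 2.52·7.3·5.5·0.09] = 352.609 + 125.207 = 477.816.
Under uncorrelated errors the observed covariances equal the true-score covariances, so only the own-variance terms attenuate.
True-score variance = [0.8²·3.1²·0.60 + 1.2²·10²·0.62 + 1.4²·7.3²·0.66 + 1.8²·5.5²·0.95] + 125.207 = 255.016 + 125.207 = 380.223.
Reliability = 380.223 / 477.816 = 0.796.

0.796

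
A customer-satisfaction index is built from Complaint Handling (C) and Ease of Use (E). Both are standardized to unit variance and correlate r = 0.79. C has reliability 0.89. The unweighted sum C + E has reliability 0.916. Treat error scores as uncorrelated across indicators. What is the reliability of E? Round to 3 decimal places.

0.809

Var(C+E) = 2 + 2·0.79 = 3.580.
True-score variance = ρ_C + ρ_E + 2·0.79, so 0.916 = (0.89 + ρ_E + 1.58) / 3.580.
ρ_E = 0.916·3.580 − 0.89 − 1.58 = 0.809.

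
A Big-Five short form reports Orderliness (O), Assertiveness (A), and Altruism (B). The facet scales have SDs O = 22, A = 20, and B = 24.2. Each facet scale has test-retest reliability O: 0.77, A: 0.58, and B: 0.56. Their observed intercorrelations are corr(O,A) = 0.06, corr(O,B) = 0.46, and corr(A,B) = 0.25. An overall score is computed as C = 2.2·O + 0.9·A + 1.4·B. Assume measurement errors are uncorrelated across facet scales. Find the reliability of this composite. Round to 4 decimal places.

Var(C) = 2.2²·22² + 0.9²·20² + 1.4²·24.2² + 2·[1.98·22·20·0.06 + 3.08·22·24.2·0.46 + 1.26·20·24.2·0.25] = 3814.41 + 1918.07 = 5732.49.
Under uncorrelated errors the observed covariances equal the true-score covariances, so only the own-variance terms attenuate.
True-score variance = [2.2²·22²·0.77 + 0.9²·20²·0.58 + 1.4²·24.2²·0.56] + 1918.07 = 2634.49 + 1918.07 = 4552.56.
Reliability = 4552.56 / 5732.49 = 0.7942.

0.7942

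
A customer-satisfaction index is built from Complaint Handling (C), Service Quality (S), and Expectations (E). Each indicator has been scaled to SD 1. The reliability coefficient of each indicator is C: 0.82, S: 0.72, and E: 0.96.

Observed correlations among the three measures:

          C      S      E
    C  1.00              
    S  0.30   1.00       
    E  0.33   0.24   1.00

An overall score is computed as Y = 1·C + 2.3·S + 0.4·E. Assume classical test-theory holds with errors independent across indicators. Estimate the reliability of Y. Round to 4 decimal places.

0.8046

Var(Y) = 1 + 2.3² + 0.4² + 2·[2.3·0.30 + 0.4·0.33 + 0.92·0.24] = 6.45 + 2.0856 = 8.5356.
Under uncorrelated errors the observed covariances equal the true-score covariances, so only the own-variance terms attenuate.
True-score variance = [0.82 + 2.3²·0.72 + 0.4²·0.96] + 2.0856 = 4.7824 + 2.0856 = 6.868.
Reliability = 6.868 / 8.5356 = 0.8046.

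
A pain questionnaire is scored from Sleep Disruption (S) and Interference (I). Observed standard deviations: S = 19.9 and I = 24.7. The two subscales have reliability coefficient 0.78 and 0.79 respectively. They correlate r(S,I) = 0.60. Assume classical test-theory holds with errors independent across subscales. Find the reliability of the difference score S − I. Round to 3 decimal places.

0.483

Var(S−I) = 19.9² + 24.7² − 2·19.9·24.7·0.60 = 1006.1 − 589.836 = 416.264.
With uncorrelated errors the cross-covariances are all true-score covariance, so they carry over unchanged; only the diagonal terms shrink to ρᵢσᵢ².
True-score variance = [19.9²·0.78 + 24.7²·0.79] − 589.836 = 790.859 − 589.836 = 201.023.
Reliability = 201.023 / 416.264 = 0.483.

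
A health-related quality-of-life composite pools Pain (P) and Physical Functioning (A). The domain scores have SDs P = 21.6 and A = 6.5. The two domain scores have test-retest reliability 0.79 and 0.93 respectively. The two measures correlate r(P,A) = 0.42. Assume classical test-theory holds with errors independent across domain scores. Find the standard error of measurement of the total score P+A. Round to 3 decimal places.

10.047

Var(total) = 508.81 + 117.936 = 626.746.
True-score variance = 407.875 + 117.936 = 525.811, so reliability = 0.8390.
Error variance = 626.746 − 525.811 = 100.935; SEM = √100.935 = 10.047.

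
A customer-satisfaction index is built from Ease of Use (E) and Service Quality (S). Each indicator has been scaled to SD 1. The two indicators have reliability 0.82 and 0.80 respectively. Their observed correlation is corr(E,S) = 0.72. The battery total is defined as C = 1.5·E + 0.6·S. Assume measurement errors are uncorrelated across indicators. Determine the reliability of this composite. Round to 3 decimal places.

Var(C) = 1.5² + 0.6² + 2·[0.9·0.72] = 2.61 + 1.296 = 3.906.
With uncorrelated errors the cross-covariances are all true-score covariance, so they carry over unchanged; only the diagonal terms shrink to ρᵢσᵢ².
True-score variance = [1.5²·0.82 + 0.6²·0.80] + 1.296 = 2.133 + 1.296 = 3.429.
Reliability = 3.429 / 3.906 = 0.878.

0.878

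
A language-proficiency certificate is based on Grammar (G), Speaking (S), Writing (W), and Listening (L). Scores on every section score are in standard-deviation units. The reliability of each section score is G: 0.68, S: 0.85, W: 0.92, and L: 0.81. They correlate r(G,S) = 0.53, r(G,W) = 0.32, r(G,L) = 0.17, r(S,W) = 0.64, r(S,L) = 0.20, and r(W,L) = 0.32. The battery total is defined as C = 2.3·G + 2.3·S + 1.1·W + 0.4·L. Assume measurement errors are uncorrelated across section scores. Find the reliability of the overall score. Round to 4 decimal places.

Var(C) = 2.3² + 2.3² + 1.1² + 0.4² + 2·[5.29·0.53 + 2.53·0.32 + 0.92·0.17 + 2.53·0.64 + 0.92·0.20 + 0.44·0.32] = 11.95 + 11.4274 = 23.3774.
With uncorrelated errors the cross-covariances are all true-score covariance, so they carry over unchanged; only the diagonal terms shrink to ρᵢσᵢ².
True-score variance = [2.3²·0.68 + 2.3²·0.85 + 1.1²·0.92 + 0.4²·0.81] + 11.4274 = 9.3365 + 11.4274 = 20.7639.
Reliability = 20.7639 / 23.3774 = 0.8882.

0.8882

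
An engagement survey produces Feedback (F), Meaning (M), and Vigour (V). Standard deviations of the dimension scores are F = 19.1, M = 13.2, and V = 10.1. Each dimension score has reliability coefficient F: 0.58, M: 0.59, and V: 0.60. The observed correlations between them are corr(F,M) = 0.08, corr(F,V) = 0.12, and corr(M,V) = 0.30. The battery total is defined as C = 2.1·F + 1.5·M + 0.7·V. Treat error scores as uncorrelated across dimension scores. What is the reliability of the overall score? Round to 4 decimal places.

0.6324

Var(C) = 2.1²·19.1² + 1.5²·13.2² + 0.7²·10.1² + 2·[3.15·19.1·13.2·0.08 + 1.47·19.1·10.1·0.12 + 1.05·13.2·10.1·0.30] = 2050.84 + 279.119 = 2329.96.
Because errors are independent across components, Cov(Tᵢ,Tⱼ) = Cov(Xᵢ,Xⱼ); the off-diagonal part of the true-score variance is the same as above.
True-score variance = [2.1²·19.1²·0.58 + 1.5²·13.2²·0.59 + 0.7²·10.1²·0.60] + 279.119 = 1194.41 + 279.119 = 1473.52.
Reliability = 1473.52 / 2329.96 = 0.6324.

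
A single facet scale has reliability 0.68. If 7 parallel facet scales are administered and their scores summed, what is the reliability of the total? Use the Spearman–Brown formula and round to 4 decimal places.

ρ_k = kρ / (1 + (k−1)ρ) = 7·0.68 / (1 + 6·0.68) = 4.760 / 5.080 = 0.9370.

0.9370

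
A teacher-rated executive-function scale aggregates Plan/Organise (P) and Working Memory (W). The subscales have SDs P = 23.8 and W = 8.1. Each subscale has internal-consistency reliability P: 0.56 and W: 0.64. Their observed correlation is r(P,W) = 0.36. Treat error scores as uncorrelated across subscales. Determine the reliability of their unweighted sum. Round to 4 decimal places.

0.6460

Var(P+W) = 23.8² + 8.1² + 2·[23.8·8.1·0.36] = 632.05 + 138.802 = 770.852.
Because errors are independent across components, Cov(Tᵢ,Tⱼ) = Cov(Xᵢ,Xⱼ); the off-diagonal part of the true-score variance is the same as above.
True-score variance = [23.8²·0.56 + 8.1²·0.64] + 138.802 = 359.197 + 138.802 = 497.998.
Reliability = 497.998 / 770.852 = 0.6460.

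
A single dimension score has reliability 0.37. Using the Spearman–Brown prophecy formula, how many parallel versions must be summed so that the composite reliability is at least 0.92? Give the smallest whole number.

k ≥ ρ*(1−ρ₁)/(ρ₁(1−ρ*)) = 0.92·0.63 / (0.37·0.08) = 19.581.
Smallest integer k = 20.

20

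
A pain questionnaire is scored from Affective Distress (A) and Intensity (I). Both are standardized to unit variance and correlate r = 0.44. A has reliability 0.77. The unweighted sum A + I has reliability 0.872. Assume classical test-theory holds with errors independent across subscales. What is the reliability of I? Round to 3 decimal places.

0.861

Var(A+I) = 2 + 2·0.44 = 2.880.
True-score variance = ρ_A + ρ_I + 2·0.44, so 0.872 = (0.77 + ρ_I + 0.88) / 2.880.
ρ_I = 0.872·2.880 − 0.77 − 0.88 = 0.861.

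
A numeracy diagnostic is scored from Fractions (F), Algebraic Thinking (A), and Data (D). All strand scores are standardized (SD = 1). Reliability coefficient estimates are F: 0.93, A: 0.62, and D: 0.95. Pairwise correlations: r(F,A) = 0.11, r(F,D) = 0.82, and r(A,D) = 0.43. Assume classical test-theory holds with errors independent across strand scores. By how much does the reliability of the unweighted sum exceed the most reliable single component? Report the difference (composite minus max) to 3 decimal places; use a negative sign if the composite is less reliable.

-0.037

Var(sum) = 3 + 2.72 = 5.72; true-score variance = 2.5 + 2.72 = 5.22; composite reliability = 0.9126.
Max component reliability = 0.9500.
Difference = 0.9126 − 0.9500 = -0.037.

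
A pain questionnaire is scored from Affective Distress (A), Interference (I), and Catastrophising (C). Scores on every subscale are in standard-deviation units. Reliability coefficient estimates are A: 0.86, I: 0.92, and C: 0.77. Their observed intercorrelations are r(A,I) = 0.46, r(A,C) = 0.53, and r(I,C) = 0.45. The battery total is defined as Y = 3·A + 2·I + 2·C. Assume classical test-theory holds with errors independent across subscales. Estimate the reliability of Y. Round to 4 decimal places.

Var(Y) = 3² + 2² + 2² + 2·[6·0.46 + 6·0.53 + 4·0.45] = 17 + 15.48 = 32.48.
Because errors are independent across components, Cov(Tᵢ,Tⱼ) = Cov(Xᵢ,Xⱼ); the off-diagonal part of the true-score variance is the same as above.
True-score variance = [3²·0.86 + 2²·0.92 + 2²·0.77] + 15.48 = 14.5 + 15.48 = 29.98.
Reliability = 29.98 / 32.48 = 0.9230.

0.9230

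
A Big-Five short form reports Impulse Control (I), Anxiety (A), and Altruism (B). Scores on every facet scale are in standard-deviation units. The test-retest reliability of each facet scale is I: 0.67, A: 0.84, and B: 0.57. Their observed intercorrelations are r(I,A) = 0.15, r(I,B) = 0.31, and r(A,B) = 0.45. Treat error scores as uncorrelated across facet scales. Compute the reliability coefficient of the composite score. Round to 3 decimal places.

Var(I+A+B) = 3 + 2·[0.15 + 0.31 + 0.45] = 3 + 1.82 = 4.82.
Under uncorrelated errors the observed covariances equal the true-score covariances, so only the own-variance terms attenuate.
True-score variance = [0.67 + 0.84 + 0.57] + 1.82 = 2.08 + 1.82 = 3.9.
Reliability = 3.9 / 4.82 = 0.809.

0.809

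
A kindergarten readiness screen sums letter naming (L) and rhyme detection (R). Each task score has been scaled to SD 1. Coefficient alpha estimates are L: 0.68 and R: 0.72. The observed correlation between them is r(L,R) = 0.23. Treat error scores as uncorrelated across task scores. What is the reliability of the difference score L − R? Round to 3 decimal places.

0.610

Var(L−R) = 1 + 1 − 2·0.23 = 2 − 0.46 = 1.54.
With uncorrelated errors the cross-covariances are all true-score covariance, so they carry over unchanged; only the diagonal terms shrink to ρᵢσᵢ².
True-score variance = [0.68 + 0.72] − 0.46 = 1.4 − 0.46 = 0.94.
Reliability = 0.94 / 1.54 = 0.610.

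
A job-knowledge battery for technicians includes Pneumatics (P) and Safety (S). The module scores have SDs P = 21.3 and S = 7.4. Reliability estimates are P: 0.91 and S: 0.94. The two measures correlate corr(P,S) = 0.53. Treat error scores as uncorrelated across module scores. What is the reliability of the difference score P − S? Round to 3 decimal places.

Var(P−S) = 21.3² + 7.4² − 2·21.3·7.4·0.53 = 508.45 − 167.077 = 341.373.
Under uncorrelated errors the observed covariances equal the true-score covariances, so only the own-variance terms attenuate.
True-score variance = [21.3²·0.91 + 7.4²·0.94] − 167.077 = 464.332 − 167.077 = 297.255.
Reliability = 297.255 / 341.373 = 0.871.

0.871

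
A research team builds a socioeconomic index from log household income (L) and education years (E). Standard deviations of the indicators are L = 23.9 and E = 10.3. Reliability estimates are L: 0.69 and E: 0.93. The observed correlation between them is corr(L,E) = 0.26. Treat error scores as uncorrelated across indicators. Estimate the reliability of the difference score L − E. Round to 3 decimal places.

Var(L−E) = 23.9² + 10.3² − 2·23.9·10.3·0.26 = 677.3 − 128.008 = 549.292.
With uncorrelated errors the cross-covariances are all true-score covariance, so they carry over unchanged; only the diagonal terms shrink to ρᵢσᵢ².
True-score variance = [23.9²·0.69 + 10.3²·0.93] − 128.008 = 492.799 − 128.008 = 364.79.
Reliability = 364.79 / 549.292 = 0.664.

0.664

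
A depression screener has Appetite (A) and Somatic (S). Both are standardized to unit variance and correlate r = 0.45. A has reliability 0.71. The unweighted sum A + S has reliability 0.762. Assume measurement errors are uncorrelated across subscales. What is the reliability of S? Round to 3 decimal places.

Var(A+S) = 2 + 2·0.45 = 2.900.
True-score variance = ρ_A + ρ_S + 2·0.45, so 0.762 = (0.71 + ρ_S + 0.90) / 2.900.
ρ_S = 0.762·2.900 − 0.71 − 0.90 = 0.600.

0.600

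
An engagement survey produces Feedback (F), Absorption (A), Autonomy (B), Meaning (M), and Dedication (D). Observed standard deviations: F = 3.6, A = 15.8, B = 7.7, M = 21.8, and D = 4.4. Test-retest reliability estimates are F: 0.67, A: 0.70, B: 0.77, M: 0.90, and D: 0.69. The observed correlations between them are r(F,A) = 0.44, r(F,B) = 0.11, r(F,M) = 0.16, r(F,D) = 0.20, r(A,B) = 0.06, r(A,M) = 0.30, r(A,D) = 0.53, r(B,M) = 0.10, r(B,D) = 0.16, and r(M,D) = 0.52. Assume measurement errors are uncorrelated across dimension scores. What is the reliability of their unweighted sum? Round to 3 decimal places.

0.891

Var(F+A+B+M+D) = 3.6² + 15.8² + 7.7² + 21.8² + 4.4² + 2·[3.6·15.8·0.44 + 3.6·7.7·0.11 + 3.6·21.8·0.16 + 3.6·4.4·0.20 + 15.8·7.7·0.06 + 15.8·21.8·0.30 + 15.8·4.4·0.53 + 7.7·21.8·0.10 + 7.7·4.4·0.16 + 21.8·4.4·0.52] = 816.49 + 526.727 = 1343.22.
With uncorrelated errors the cross-covariances are all true-score covariance, so they carry over unchanged; only the diagonal terms shrink to ρᵢσᵢ².
True-score variance = [3.6²·0.67 + 15.8²·0.70 + 7.7²·0.77 + 21.8²·0.90 + 4.4²·0.69] + 526.727 = 670.159 + 526.727 = 1196.89.
Reliability = 1196.89 / 1343.22 = 0.891.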